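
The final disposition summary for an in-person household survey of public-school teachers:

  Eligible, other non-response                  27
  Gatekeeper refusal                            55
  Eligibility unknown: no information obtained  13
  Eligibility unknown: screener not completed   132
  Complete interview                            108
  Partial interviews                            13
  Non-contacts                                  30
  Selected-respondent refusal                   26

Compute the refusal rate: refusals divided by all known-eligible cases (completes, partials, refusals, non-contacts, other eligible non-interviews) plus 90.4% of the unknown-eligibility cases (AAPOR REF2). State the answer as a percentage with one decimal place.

Refused = 55 + 26 = 81
Unknown if eligible = 132 + 13 = 145
Numerator = 81
Determined eligible = 108 + 13 + 81 + 30 + 27 = 259
e × U = 0.9040 × 145 = 131.08
Denom = 259 + 131.08 = 390.08
REF2 = 81 / 390.08 = 0.2076

20.8%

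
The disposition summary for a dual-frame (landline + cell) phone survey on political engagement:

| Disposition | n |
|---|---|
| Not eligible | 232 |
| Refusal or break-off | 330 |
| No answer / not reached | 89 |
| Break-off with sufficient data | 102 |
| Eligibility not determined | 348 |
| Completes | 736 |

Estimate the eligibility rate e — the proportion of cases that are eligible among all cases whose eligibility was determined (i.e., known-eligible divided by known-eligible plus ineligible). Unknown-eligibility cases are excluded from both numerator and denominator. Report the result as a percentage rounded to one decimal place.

84.4%

Determined eligible → 736 + 102 + 330 + 89 = 1257
e = 1257 / (1257 + 232) = 1257 / 1489 = 0.8442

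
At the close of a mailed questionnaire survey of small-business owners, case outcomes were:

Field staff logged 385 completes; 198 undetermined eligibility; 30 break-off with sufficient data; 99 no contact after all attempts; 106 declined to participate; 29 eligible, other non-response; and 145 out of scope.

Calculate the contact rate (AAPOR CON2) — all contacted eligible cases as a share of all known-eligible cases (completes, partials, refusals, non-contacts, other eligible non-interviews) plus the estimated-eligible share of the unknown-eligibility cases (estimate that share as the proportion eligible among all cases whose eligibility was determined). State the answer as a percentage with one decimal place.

67.8%

Num = 385 + 30 + 106 + 29 = 550
Known eligible = 385 + 30 + 106 + 99 + 29 = 649
e = 649 / (649 + 145) = 649 / 794 = 0.8174
Eligible share of unknowns = 0.8174 × 198 = 161.85
Base = 649 + 161.85 = 810.85
CON2 = 550 / 810.85 = 0.6783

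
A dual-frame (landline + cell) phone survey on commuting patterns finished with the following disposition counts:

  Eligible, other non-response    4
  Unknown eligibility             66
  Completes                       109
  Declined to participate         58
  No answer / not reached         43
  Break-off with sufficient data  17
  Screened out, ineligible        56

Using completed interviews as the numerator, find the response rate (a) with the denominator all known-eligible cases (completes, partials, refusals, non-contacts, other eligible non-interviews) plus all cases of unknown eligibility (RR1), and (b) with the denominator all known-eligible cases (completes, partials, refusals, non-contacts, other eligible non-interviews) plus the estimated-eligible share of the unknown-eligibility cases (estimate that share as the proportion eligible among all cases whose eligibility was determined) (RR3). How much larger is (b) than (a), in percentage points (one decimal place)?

Numerator = 109
Denom = 109 + 17 + 58 + 43 + 4 + 66 = 297
RR1 = 109 / 297 = 0.3670
Known eligible = 109 + 17 + 58 + 43 + 4 = 231
e = 231 / (231 + 56) = 231 / 287 = 0.8049
Estimated eligible among unknowns = 0.8049 × 66 = 53.12
Denom = 231 + 53.12 = 284.12
RR3 = 109 / 284.12 = 0.3836
Difference = 38.36 − 36.70 = 1.66 percentage points

1.7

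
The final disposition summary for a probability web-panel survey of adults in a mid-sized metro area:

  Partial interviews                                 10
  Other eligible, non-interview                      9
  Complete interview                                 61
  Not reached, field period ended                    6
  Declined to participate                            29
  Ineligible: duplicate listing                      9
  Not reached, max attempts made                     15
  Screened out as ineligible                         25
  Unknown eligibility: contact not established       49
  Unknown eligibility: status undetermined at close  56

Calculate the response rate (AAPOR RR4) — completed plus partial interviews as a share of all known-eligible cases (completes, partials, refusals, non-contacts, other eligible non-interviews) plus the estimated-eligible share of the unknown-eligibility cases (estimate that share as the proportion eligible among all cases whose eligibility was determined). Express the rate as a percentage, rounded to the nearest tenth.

Never reached = 6 + 15 = 21
Unknown if eligible = 49 + 56 = 105
Not eligible = 25 + 9 = 34
Top: 61 + 10 = 71
Known eligible: 61 + 10 + 29 + 21 + 9 = 130
e = 130 / (130 + 34) = 130 / 164 = 0.7927
Estimated eligible among unknowns: 0.7927 × 105 = 83.23
Base: 130 + 83.23 = 213.23
RR4 = 71 / 213.23 = 0.3330

33.3%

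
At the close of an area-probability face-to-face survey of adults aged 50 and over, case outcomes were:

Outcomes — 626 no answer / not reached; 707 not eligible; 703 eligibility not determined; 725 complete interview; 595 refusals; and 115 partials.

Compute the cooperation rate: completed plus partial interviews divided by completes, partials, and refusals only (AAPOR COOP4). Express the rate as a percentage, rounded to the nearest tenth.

58.5%

Numerator → 725 + 115 = 840
Denominator → 725 + 115 + 595 = 1435
COOP4 = 840 / 1435 = 0.5854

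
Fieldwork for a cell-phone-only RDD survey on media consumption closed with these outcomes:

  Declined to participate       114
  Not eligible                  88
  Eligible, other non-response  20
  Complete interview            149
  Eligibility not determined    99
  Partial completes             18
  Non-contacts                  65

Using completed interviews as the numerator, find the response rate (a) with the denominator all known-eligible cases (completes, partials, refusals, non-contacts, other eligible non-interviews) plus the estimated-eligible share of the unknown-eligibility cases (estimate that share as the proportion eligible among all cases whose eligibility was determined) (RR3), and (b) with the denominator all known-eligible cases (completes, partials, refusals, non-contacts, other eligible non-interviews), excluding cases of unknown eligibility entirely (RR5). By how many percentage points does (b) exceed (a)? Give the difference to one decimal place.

Top: 149
Known eligible: 149 + 18 + 114 + 65 + 20 = 366
e = 366 / (366 + 88) = 366 / 454 = 0.8062
Eligible share of unknowns: 0.8062 × 99 = 79.81
Denom: 366 + 79.81 = 445.81
RR3 = 149 / 445.81 = 0.3342
Denom: 149 + 18 + 114 + 65 + 20 = 366
RR5 = 149 / 366 = 0.4071
Difference = 40.71 − 33.42 = 7.29 percentage points

7.3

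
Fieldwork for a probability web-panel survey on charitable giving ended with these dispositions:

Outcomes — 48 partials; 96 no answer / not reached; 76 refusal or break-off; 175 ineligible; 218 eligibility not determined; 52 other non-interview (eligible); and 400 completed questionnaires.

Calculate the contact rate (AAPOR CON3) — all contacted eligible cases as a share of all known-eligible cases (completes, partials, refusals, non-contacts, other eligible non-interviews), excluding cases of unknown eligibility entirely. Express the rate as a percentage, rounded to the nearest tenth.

Num → 400 + 48 + 76 + 52 = 576
Denom → 400 + 48 + 76 + 96 + 52 = 672
CON3 = 576 / 672 = 0.8571

85.7%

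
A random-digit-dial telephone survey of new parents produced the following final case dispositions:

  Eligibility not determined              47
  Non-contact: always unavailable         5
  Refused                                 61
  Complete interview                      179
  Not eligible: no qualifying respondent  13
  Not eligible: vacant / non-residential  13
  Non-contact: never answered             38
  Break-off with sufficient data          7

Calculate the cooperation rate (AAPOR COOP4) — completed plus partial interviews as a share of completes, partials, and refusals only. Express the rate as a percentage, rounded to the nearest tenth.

75.3%

Never reached = 38 + 5 = 43
Ineligible = 13 + 13 = 26
Num → 179 + 7 = 186
Denom → 179 + 7 + 61 = 247
COOP4 = 186 / 247 = 0.7530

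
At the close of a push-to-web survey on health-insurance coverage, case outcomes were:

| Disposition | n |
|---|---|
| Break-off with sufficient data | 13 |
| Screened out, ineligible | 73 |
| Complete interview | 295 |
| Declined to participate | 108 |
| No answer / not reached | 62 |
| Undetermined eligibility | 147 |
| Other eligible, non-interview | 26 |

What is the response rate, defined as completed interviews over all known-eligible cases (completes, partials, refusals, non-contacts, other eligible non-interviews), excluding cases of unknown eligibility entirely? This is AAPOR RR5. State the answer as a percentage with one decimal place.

58.5%

Top: 295
Denominator: 295 + 13 + 108 + 62 + 26 = 504
RR5 = 295 / 504 = 0.5853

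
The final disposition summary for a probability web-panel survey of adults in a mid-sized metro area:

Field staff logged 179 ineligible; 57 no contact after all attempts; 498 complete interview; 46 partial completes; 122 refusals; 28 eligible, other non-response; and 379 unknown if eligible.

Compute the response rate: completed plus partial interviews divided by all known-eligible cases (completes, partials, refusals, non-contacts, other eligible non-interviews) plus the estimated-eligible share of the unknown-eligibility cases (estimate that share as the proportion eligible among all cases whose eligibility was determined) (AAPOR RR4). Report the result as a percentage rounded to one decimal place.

Num = 498 + 46 = 544
Eligible (known) = 498 + 46 + 122 + 57 + 28 = 751
e = 751 / (751 + 179) = 751 / 930 = 0.8075
e × U = 0.8075 × 379 = 306.04
Denom = 751 + 306.04 = 1057.04
RR4 = 544 / 1057.04 = 0.5146

51.5%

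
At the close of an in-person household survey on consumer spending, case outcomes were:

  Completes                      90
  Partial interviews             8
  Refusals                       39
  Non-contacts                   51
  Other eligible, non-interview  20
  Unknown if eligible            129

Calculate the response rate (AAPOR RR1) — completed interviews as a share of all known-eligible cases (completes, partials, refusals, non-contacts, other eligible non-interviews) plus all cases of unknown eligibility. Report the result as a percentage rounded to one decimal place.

26.7%

Top: 90
Base: 90 + 8 + 39 + 51 + 20 + 129 = 337
RR1 = 90 / 337 = 0.2671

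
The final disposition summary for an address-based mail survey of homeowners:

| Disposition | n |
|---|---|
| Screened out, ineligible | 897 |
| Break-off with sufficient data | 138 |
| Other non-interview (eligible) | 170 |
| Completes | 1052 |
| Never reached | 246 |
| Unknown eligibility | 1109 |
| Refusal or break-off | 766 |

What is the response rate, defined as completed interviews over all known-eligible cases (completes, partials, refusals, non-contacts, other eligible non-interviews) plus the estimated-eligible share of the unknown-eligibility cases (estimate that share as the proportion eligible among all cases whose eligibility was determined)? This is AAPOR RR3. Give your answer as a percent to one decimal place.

Num = 1052
Determined eligible = 1052 + 138 + 766 + 246 + 170 = 2372
e = 2372 / (2372 + 897) = 2372 / 3269 = 0.7256
Eligible share of unknowns = 0.7256 × 1109 = 804.69
Base = 2372 + 804.69 = 3176.69
RR3 = 1052 / 3176.69 = 0.3312

33.1%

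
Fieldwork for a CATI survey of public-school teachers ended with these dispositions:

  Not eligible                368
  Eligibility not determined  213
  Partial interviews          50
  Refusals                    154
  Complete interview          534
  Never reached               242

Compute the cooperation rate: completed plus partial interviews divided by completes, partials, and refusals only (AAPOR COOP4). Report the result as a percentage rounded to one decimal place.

79.1%

Top → 534 + 50 = 584
Denom → 534 + 50 + 154 = 738
COOP4 = 584 / 738 = 0.7913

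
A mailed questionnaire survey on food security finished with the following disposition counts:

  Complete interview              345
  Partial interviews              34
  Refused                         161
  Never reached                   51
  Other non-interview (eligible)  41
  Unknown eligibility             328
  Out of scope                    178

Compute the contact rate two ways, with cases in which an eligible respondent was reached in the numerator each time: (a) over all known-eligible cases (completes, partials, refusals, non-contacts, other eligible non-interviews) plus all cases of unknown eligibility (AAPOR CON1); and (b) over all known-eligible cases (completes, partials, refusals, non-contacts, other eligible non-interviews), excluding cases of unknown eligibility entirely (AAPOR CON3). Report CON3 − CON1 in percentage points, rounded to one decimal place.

Top → 345 + 34 + 161 + 41 = 581
Denominator → 345 + 34 + 161 + 51 + 41 + 328 = 960
CON1 = 581 / 960 = 0.6052
Denominator → 345 + 34 + 161 + 51 + 41 = 632
CON3 = 581 / 632 = 0.9193
Difference = 91.93 − 60.52 = 31.41 percentage points

31.4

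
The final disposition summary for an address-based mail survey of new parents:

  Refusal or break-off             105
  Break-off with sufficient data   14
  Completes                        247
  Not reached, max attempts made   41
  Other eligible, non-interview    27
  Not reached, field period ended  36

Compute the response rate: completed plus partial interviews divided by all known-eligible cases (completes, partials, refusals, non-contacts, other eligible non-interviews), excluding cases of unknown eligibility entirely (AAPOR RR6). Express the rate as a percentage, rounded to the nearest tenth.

55.5%

Never reached = 36 + 41 = 77
Top: 247 + 14 = 261
Base: 247 + 14 + 105 + 77 + 27 = 470
RR6 = 261 / 470 = 0.5553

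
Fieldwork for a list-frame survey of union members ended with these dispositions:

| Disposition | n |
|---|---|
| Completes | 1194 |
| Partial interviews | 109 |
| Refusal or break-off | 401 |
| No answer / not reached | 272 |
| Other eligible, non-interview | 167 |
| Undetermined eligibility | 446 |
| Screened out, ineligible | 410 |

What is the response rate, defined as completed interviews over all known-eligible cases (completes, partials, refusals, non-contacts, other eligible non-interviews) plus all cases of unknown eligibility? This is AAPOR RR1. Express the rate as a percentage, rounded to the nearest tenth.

Num → 1194
Base → 1194 + 109 + 401 + 272 + 167 + 446 = 2589
RR1 = 1194 / 2589 = 0.4612

46.1%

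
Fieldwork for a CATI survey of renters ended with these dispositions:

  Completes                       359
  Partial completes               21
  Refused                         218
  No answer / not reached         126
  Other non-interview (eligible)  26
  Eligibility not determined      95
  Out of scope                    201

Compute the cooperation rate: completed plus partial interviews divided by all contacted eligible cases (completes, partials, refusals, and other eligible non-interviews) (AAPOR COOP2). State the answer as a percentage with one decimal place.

60.9%

Top = 359 + 21 = 380
Denom = 359 + 21 + 218 + 26 = 624
COOP2 = 380 / 624 = 0.6090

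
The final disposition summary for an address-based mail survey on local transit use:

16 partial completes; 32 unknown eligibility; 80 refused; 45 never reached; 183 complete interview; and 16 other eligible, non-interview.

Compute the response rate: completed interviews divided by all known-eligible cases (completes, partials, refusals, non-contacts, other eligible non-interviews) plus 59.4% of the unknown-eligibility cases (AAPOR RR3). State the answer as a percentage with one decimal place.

51.0%

Top → 183
Known eligible → 183 + 16 + 80 + 45 + 16 = 340
Eligible share of unknowns → 0.5940 × 32 = 19.01
Denominator → 340 + 19.01 = 359.01
RR3 = 183 / 359.01 = 0.5097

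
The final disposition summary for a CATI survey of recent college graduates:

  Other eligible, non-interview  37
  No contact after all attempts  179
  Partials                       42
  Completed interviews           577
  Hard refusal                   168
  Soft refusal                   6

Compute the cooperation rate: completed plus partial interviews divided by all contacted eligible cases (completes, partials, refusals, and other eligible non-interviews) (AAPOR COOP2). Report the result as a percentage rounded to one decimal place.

Refusal or break-off = 168 + 6 = 174
Top = 577 + 42 = 619
Base = 577 + 42 + 174 + 37 = 830
COOP2 = 619 / 830 = 0.7458

74.6%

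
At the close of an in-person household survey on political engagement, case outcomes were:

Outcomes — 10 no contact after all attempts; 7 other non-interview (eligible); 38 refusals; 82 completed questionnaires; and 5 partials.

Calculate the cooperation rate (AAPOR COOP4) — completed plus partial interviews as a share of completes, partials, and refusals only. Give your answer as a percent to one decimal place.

Numerator → 82 + 5 = 87
Base → 82 + 5 + 38 = 125
COOP4 = 87 / 125 = 0.6960

69.6%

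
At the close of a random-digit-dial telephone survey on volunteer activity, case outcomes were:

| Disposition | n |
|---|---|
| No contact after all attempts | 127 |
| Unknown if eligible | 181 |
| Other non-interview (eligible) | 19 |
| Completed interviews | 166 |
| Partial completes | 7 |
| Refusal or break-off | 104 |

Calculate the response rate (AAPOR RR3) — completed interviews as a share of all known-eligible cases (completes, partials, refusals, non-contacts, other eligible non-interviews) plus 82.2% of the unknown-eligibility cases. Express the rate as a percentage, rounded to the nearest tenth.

Num = 166
Known eligible = 166 + 7 + 104 + 127 + 19 = 423
Eligible share of unknowns = 0.8220 × 181 = 148.78
Base = 423 + 148.78 = 571.78
RR3 = 166 / 571.78 = 0.2903

29.0%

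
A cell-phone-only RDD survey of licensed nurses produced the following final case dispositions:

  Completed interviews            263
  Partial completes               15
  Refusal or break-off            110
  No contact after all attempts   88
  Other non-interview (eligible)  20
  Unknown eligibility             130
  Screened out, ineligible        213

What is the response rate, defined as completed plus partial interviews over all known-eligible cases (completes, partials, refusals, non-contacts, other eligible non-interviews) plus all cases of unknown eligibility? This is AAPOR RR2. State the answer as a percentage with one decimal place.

44.4%

Top = 263 + 15 = 278
Base = 263 + 15 + 110 + 88 + 20 + 130 = 626
RR2 = 278 / 626 = 0.4441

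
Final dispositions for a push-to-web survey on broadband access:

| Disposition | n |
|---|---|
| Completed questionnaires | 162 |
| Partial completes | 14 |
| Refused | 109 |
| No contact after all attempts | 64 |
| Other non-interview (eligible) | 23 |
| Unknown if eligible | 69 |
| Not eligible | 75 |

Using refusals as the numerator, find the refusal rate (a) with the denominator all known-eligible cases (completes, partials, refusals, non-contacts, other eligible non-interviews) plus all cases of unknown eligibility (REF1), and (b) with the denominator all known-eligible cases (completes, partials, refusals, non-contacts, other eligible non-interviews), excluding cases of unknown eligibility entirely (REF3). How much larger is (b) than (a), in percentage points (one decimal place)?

Top → 109
Denom → 162 + 14 + 109 + 64 + 23 + 69 = 441
REF1 = 109 / 441 = 0.2472
Denom → 162 + 14 + 109 + 64 + 23 = 372
REF3 = 109 / 372 = 0.2930
Difference = 29.30 − 24.72 = 4.58 percentage points

4.6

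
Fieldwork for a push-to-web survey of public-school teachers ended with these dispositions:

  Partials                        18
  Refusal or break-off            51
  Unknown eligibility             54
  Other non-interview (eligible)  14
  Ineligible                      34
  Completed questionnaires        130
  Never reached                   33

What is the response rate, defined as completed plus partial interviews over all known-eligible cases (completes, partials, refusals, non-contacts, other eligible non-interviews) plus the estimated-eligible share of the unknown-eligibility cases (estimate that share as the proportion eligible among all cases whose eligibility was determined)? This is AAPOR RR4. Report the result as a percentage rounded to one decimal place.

50.4%

Top = 130 + 18 = 148
Known eligible = 130 + 18 + 51 + 33 + 14 = 246
e = 246 / (246 + 34) = 246 / 280 = 0.8786
Estimated eligible among unknowns = 0.8786 × 54 = 47.44
Denom = 246 + 47.44 = 293.44
RR4 = 148 / 293.44 = 0.5044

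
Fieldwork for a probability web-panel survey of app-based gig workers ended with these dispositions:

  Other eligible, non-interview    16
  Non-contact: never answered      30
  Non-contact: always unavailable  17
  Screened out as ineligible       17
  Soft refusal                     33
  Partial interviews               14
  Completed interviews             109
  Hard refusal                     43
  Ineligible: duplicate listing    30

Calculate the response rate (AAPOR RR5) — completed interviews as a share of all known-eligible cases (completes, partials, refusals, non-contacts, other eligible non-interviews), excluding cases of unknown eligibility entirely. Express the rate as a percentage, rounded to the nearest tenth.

41.6%

Refusals = 43 + 33 = 76
No answer / not reached = 30 + 17 = 47
Screened out, ineligible = 17 + 30 = 47
Numerator: 109
Denom: 109 + 14 + 76 + 47 + 16 = 262
RR5 = 109 / 262 = 0.4160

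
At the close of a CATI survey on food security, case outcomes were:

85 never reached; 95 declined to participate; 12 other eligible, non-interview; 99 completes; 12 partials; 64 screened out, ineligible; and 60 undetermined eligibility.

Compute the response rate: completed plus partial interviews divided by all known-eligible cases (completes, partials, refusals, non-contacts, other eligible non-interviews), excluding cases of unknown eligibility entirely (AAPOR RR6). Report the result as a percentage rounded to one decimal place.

Numerator: 99 + 12 = 111
Base: 99 + 12 + 95 + 85 + 12 = 303
RR6 = 111 / 303 = 0.3663

36.6%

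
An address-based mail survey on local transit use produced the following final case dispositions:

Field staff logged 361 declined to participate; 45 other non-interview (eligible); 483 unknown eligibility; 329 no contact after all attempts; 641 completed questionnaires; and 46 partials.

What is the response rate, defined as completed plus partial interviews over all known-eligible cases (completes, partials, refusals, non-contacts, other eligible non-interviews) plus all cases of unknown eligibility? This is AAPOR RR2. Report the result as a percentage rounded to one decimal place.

Numerator: 641 + 46 = 687
Denominator: 641 + 46 + 361 + 329 + 45 + 483 = 1905
RR2 = 687 / 1905 = 0.3606

36.1%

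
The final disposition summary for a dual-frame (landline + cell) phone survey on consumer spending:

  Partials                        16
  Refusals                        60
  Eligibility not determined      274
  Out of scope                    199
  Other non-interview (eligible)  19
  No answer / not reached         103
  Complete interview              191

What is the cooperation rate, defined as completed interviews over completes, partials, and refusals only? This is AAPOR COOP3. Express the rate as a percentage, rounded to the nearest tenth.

Num: 191
Denom: 191 + 16 + 60 = 267
COOP3 = 191 / 267 = 0.7154

71.5%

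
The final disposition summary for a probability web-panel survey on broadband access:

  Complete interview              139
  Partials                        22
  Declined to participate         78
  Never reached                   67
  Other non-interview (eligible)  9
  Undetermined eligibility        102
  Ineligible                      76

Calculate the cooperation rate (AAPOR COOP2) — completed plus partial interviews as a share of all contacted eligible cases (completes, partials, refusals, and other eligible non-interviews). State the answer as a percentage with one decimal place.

Numerator = 139 + 22 = 161
Denom = 139 + 22 + 78 + 9 = 248
COOP2 = 161 / 248 = 0.6492

64.9%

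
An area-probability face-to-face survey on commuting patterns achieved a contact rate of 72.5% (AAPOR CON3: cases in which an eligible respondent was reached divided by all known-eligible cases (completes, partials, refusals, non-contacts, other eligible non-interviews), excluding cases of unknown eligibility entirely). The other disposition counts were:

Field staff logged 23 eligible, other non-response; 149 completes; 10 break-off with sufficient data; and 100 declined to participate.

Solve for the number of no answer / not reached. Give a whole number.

Num: 149 + 10 + 100 + 23 = 282
CON3 = 282 / D = 0.725
D = 282 / 0.725 = 389.0
Rest of base = 282
no answer / not reached = 389.0 − 282 ≈ 107

107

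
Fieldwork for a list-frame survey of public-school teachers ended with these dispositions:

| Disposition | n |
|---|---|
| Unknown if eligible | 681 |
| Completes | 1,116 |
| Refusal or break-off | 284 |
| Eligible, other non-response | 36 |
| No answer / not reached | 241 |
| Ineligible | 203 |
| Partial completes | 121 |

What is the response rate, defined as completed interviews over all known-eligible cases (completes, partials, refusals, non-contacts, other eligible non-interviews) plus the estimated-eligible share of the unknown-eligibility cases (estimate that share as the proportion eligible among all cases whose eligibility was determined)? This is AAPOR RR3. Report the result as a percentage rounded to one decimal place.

Num: 1116
Eligible (known): 1116 + 121 + 284 + 241 + 36 = 1798
e = 1798 / (1798 + 203) = 1798 / 2001 = 0.8986
e × U: 0.8986 × 681 = 611.95
Base: 1798 + 611.95 = 2409.95
RR3 = 1116 / 2409.95 = 0.4631

46.3%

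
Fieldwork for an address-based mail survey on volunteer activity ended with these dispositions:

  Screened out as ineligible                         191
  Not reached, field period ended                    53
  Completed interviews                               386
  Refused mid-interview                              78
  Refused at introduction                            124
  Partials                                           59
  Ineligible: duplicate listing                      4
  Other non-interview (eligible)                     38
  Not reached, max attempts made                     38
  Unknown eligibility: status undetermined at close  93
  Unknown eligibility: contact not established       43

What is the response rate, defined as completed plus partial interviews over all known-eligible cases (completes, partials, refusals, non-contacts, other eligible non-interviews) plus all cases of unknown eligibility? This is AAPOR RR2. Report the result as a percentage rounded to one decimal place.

Refusal or break-off = 124 + 78 = 202
No answer / not reached = 53 + 38 = 91
Eligibility not determined = 43 + 93 = 136
Out of scope = 191 + 4 = 195
Numerator → 386 + 59 = 445
Denom → 386 + 59 + 202 + 91 + 38 + 136 = 912
RR2 = 445 / 912 = 0.4879

48.8%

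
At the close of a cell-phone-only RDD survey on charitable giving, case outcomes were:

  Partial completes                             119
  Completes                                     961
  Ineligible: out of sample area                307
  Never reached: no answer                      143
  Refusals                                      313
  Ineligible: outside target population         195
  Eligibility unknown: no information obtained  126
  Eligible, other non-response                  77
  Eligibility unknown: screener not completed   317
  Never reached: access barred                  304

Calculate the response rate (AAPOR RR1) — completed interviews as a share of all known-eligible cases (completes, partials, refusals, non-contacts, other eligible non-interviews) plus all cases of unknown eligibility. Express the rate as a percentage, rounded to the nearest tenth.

40.7%

Never reached = 143 + 304 = 447
Undetermined eligibility = 317 + 126 = 443
Ineligible = 195 + 307 = 502
Numerator = 961
Base = 961 + 119 + 313 + 447 + 77 + 443 = 2360
RR1 = 961 / 2360 = 0.4072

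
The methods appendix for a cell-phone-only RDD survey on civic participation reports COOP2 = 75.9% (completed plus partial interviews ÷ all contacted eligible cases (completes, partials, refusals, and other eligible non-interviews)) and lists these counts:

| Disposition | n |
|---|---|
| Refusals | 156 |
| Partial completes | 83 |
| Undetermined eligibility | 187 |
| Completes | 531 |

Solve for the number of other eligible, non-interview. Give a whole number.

39

Numerator → 531 + 83 = 614
COOP2 = 614 / D = 0.759
D = 614 / 0.759 = 809.0
Other denominator terms total 770
other eligible, non-interview = 809.0 − 770 ≈ 39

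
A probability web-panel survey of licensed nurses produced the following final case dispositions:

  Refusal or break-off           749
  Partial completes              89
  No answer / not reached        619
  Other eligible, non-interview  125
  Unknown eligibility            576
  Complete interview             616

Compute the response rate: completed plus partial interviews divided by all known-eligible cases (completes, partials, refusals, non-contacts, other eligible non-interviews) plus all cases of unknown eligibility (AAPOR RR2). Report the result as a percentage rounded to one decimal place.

Numerator → 616 + 89 = 705
Denom → 616 + 89 + 749 + 619 + 125 + 576 = 2774
RR2 = 705 / 2774 = 0.2541

25.4%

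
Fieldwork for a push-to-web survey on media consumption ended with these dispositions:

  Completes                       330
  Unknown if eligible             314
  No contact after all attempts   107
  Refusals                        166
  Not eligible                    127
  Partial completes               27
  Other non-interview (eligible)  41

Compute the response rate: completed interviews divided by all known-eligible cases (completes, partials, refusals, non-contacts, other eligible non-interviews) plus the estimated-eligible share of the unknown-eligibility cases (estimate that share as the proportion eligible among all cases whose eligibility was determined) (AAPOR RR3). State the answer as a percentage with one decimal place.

Numerator → 330
Known eligible → 330 + 27 + 166 + 107 + 41 = 671
e = 671 / (671 + 127) = 671 / 798 = 0.8409
e × U → 0.8409 × 314 = 264.04
Denom → 671 + 264.04 = 935.04
RR3 = 330 / 935.04 = 0.3529

35.3%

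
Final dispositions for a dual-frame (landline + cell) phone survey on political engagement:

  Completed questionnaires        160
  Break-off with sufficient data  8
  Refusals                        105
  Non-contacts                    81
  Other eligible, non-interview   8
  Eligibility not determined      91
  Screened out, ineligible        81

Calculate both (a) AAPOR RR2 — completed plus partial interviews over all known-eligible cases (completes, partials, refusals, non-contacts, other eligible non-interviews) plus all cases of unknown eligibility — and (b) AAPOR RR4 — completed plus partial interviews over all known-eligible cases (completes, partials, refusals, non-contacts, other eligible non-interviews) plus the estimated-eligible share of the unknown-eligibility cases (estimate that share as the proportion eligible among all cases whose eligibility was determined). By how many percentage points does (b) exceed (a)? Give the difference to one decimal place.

1.4

Top → 160 + 8 = 168
Denom → 160 + 8 + 105 + 81 + 8 + 91 = 453
RR2 = 168 / 453 = 0.3709
Eligible (known) → 160 + 8 + 105 + 81 + 8 = 362
e = 362 / (362 + 81) = 362 / 443 = 0.8172
Estimated eligible among unknowns → 0.8172 × 91 = 74.37
Denom → 362 + 74.37 = 436.37
RR4 = 168 / 436.37 = 0.3850
Difference = 38.50 − 37.09 = 1.41 percentage points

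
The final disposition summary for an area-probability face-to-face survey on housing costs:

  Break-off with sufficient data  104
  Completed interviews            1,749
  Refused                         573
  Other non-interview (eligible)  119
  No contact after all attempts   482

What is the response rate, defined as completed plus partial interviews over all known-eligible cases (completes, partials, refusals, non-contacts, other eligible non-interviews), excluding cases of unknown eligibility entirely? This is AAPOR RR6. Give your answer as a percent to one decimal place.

61.2%

Top → 1749 + 104 = 1853
Denominator → 1749 + 104 + 573 + 482 + 119 = 3027
RR6 = 1853 / 3027 = 0.6122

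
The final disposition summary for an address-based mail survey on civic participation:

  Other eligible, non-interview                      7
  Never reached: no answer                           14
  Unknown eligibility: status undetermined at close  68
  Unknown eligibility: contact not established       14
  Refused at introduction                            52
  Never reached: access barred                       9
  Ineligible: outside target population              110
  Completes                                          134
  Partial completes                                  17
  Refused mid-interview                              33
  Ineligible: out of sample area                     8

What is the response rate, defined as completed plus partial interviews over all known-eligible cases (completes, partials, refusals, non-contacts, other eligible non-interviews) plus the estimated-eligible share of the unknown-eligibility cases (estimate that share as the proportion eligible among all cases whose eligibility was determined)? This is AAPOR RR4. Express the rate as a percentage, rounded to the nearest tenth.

Refusals = 52 + 33 = 85
Never reached = 14 + 9 = 23
Eligibility not determined = 14 + 68 = 82
Screened out, ineligible = 110 + 8 = 118
Num = 134 + 17 = 151
Known eligible = 134 + 17 + 85 + 23 + 7 = 266
e = 266 / (266 + 118) = 266 / 384 = 0.6927
e × U = 0.6927 × 82 = 56.80
Base = 266 + 56.80 = 322.80
RR4 = 151 / 322.80 = 0.4678

46.8%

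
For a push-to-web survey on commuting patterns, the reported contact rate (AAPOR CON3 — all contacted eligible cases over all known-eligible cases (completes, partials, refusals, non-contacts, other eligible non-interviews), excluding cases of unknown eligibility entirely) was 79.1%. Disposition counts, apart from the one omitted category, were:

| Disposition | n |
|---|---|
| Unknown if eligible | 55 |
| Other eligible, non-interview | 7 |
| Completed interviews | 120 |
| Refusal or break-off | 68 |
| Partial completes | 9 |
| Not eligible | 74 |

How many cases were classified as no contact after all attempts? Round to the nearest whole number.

Top → 120 + 9 + 68 + 7 = 204
CON3 = 204 / D = 0.791
D = 204 / 0.791 = 257.9
Other denominator terms total 204
no contact after all attempts = 257.9 − 204 ≈ 54

54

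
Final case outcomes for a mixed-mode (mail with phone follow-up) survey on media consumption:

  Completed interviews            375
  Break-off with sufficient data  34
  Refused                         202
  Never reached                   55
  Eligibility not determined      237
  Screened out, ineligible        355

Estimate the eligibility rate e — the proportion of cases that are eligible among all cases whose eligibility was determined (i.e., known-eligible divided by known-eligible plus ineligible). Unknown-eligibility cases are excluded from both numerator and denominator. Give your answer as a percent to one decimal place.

65.2%

Determined eligible: 375 + 34 + 202 + 55 = 666
e = 666 / (666 + 355) = 666 / 1021 = 0.6523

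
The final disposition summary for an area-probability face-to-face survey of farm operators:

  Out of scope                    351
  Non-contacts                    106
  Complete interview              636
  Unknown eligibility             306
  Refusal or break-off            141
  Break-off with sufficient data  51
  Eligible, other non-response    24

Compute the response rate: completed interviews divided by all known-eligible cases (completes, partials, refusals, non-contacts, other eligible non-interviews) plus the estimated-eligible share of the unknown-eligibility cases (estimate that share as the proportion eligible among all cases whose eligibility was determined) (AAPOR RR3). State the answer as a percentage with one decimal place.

Num: 636
Known eligible: 636 + 51 + 141 + 106 + 24 = 958
e = 958 / (958 + 351) = 958 / 1309 = 0.7319
e × U: 0.7319 × 306 = 223.96
Base: 958 + 223.96 = 1181.96
RR3 = 636 / 1181.96 = 0.5381

53.8%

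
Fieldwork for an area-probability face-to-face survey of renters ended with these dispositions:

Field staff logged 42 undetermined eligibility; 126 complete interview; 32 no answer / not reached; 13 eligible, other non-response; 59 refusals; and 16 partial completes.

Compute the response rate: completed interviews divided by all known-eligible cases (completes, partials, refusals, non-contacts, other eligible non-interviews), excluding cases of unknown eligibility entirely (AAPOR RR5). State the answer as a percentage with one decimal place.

Top: 126
Denom: 126 + 16 + 59 + 32 + 13 = 246
RR5 = 126 / 246 = 0.5122

51.2%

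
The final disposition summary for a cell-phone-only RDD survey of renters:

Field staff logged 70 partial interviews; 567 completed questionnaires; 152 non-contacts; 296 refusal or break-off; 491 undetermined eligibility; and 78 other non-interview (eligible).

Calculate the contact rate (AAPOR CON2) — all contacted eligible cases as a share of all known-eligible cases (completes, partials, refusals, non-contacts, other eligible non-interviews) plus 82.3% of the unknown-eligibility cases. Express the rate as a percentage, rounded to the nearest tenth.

64.5%

Top: 567 + 70 + 296 + 78 = 1011
Eligible (known): 567 + 70 + 296 + 152 + 78 = 1163
Estimated eligible among unknowns: 0.8230 × 491 = 404.09
Denom: 1163 + 404.09 = 1567.09
CON2 = 1011 / 1567.09 = 0.6451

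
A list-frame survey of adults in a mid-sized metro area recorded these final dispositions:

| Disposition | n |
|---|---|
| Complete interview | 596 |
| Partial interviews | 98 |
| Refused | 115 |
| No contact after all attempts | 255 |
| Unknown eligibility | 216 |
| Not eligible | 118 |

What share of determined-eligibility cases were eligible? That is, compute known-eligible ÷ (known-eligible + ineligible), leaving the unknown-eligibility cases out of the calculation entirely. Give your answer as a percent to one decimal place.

90.0%

Eligible (known) = 596 + 98 + 115 + 255 = 1064
e = 1064 / (1064 + 118) = 1064 / 1182 = 0.9002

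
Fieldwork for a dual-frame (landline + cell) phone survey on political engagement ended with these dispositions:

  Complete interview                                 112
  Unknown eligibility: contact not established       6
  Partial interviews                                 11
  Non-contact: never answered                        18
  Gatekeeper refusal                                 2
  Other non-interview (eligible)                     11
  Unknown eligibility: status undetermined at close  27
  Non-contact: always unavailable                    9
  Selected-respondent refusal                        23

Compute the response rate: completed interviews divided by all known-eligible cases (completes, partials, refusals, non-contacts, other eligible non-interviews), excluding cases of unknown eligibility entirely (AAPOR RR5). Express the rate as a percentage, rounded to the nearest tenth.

60.2%

Refusal or break-off = 2 + 23 = 25
No answer / not reached = 18 + 9 = 27
Undetermined eligibility = 6 + 27 = 33
Top: 112
Denom: 112 + 11 + 25 + 27 + 11 = 186
RR5 = 112 / 186 = 0.6022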